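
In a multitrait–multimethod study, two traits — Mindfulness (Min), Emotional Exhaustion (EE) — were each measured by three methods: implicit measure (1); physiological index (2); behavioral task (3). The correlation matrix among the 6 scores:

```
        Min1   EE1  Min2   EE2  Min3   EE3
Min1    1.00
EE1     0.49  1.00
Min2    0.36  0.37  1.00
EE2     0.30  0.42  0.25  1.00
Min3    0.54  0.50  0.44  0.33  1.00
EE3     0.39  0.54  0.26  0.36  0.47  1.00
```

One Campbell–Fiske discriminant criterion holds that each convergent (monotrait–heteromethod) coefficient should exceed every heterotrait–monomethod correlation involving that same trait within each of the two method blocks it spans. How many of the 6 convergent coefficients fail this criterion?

4

Convergent coefficients and their comparison sets:
Min (methods 1·2): 0.36 vs {0.49, 0.25} → fail.
Min (methods 1·3): 0.54 vs {0.49, 0.47} → pass.
Min (methods 2·3): 0.44 vs {0.25, 0.47} → fail.
EE (methods 1·2): 0.42 vs {0.49, 0.25} → fail.
EE (methods 1·3): 0.54 vs {0.49, 0.47} → pass.
EE (methods 2·3): 0.36 vs {0.25, 0.47} → fail.
4 of 6 fail.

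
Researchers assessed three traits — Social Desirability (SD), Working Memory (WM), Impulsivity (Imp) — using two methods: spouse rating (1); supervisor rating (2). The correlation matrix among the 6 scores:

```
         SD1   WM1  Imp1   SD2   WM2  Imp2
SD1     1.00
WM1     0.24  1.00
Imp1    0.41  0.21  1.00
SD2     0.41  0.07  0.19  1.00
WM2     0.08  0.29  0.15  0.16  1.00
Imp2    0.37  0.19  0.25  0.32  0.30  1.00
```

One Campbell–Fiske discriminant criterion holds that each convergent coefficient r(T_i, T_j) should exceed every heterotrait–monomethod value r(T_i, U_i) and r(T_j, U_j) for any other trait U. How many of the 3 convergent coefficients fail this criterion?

Convergent coefficients and their comparison sets:
SD (methods 1·2): 0.41 vs {0.24, 0.16, 0.41, 0.32} → fail.
WM (methods 1·2): 0.29 vs {0.24, 0.16, 0.21, 0.30} → fail.
Imp (methods 1·2): 0.25 vs {0.41, 0.32, 0.21, 0.30} → fail.
3 of 3 fail.

3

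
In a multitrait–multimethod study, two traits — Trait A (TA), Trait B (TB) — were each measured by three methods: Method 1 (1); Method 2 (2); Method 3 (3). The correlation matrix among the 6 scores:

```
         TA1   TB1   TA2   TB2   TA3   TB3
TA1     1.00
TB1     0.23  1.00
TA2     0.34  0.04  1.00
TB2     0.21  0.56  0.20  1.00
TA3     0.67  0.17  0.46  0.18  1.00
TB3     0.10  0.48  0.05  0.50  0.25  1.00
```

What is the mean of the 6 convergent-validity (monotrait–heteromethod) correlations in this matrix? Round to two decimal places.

0.50

Convergent values: 0.34, 0.67, 0.46, 0.56, 0.48, 0.50; mean = 3.01/6 = 0.50.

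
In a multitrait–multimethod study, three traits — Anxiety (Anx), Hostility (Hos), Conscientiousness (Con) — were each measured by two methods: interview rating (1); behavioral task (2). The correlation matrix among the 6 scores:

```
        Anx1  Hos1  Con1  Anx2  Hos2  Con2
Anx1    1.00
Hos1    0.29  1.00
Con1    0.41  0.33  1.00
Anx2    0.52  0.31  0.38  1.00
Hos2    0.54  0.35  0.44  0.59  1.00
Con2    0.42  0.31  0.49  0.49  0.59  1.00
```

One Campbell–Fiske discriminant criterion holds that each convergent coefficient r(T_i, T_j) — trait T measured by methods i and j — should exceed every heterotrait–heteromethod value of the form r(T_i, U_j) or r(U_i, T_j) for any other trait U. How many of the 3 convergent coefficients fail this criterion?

Checking each validity diagonal entry against its comparison values:
Anx (methods 1·2): 0.52 vs {0.54, 0.31, 0.42, 0.38} → fail.
Hos (methods 1·2): 0.35 vs {0.31, 0.54, 0.31, 0.44} → fail.
Con (methods 1·2): 0.49 vs {0.38, 0.42, 0.44, 0.31} → pass.
2 of 3 fail.

2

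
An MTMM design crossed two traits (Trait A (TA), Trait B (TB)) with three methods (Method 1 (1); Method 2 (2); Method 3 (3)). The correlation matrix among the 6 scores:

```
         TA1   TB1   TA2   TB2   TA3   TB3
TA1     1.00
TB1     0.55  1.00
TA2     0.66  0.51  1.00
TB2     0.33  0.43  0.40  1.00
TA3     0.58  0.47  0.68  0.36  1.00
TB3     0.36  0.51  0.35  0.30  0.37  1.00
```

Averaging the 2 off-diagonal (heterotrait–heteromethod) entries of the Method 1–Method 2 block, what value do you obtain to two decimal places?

0.42

HTHM values (method 1 × method 2): 0.33, 0.51; mean = 0.84/2 = 0.42.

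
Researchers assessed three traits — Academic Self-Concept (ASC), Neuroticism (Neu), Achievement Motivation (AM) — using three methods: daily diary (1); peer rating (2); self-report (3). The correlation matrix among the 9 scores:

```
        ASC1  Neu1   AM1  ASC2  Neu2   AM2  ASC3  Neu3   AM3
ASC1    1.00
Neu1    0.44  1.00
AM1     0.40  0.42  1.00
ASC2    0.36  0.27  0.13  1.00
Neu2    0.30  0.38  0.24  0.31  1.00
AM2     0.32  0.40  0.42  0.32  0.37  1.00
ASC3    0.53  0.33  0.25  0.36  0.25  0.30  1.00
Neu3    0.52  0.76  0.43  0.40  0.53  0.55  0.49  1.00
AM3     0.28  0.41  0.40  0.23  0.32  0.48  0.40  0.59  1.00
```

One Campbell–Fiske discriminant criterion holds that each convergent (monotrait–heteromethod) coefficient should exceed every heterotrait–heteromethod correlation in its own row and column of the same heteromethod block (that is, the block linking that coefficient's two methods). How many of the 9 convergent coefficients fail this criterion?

Each convergent coefficient versus the relevant comparison correlations:
ASC (methods 1·2): 0.36 vs {0.30, 0.27, 0.32, 0.13} → pass.
ASC (methods 1·3): 0.53 vs {0.52, 0.33, 0.28, 0.25} → pass.
ASC (methods 2·3): 0.36 vs {0.40, 0.25, 0.23, 0.30} → fail.
Neu (methods 1·2): 0.38 vs {0.27, 0.30, 0.40, 0.24} → fail.
Neu (methods 1·3): 0.76 vs {0.33, 0.52, 0.41, 0.43} → pass.
Neu (methods 2·3): 0.53 vs {0.25, 0.40, 0.32, 0.55} → fail.
AM (methods 1·2): 0.42 vs {0.13, 0.32, 0.24, 0.40} → pass.
AM (methods 1·3): 0.40 vs {0.25, 0.28, 0.43, 0.41} → fail.
AM (methods 2·3): 0.48 vs {0.30, 0.23, 0.55, 0.32} → fail.
5 of 9 fail.

5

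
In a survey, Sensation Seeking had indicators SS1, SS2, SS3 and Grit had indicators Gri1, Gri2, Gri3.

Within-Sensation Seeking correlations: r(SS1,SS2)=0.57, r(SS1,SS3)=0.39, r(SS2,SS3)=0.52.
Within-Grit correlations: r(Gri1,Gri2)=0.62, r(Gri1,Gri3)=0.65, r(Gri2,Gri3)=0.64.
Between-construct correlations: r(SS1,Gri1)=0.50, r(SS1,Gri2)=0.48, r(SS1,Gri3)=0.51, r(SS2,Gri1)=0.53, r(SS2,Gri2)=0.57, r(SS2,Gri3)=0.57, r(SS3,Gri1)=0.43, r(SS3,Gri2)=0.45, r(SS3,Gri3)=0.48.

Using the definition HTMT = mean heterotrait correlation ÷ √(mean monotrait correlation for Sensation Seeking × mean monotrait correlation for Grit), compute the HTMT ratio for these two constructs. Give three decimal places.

Between-construct mean = 4.52/9 = 0.5022.
Mean within-SS = 1.48/3 = 0.4933; mean within-Gri = 1.91/3 = 0.6367.
Geometric mean = √(0.4933 × 0.6367) = 0.5604.
HTMT = 0.5022 / 0.5604 = 0.896.

0.896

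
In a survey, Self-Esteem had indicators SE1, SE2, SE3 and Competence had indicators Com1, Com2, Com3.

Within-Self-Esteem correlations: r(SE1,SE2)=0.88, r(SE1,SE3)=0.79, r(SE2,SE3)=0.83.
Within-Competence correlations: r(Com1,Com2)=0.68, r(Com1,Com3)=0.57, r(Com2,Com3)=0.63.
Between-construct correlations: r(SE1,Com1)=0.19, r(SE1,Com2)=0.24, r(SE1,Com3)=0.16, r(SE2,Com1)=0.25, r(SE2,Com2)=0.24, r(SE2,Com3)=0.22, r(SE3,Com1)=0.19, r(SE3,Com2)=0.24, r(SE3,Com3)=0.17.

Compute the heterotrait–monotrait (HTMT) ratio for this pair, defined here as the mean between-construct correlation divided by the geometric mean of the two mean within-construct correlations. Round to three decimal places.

0.292

Mean between = 1.90/9 = 0.2111.
Mean within-SE = 2.50/3 = 0.8333; mean within-Com = 1.88/3 = 0.6267.
Geometric mean = √(0.8333 × 0.6267) = 0.7227.
HTMT = 0.2111 / 0.7227 = 0.292.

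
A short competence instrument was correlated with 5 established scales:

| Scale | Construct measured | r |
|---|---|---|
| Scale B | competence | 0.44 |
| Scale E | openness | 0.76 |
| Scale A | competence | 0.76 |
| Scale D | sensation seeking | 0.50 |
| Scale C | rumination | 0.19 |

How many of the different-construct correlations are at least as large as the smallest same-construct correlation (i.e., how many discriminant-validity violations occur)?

2

Convergent (same construct = competence): Scale B, Scale A.
Smallest convergent = 0.44. Discriminant values: 0.76, 0.50, 0.19; count ≥ 0.44 → 2.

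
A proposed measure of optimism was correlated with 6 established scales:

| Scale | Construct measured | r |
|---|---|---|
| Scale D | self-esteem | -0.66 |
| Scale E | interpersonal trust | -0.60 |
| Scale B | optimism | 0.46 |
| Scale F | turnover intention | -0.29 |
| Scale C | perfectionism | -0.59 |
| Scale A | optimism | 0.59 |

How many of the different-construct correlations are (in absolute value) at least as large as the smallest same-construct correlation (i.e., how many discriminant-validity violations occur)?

Convergent (same construct = optimism): Scale B, Scale A.
Smallest convergent = 0.46. Discriminant |r|: 0.66, 0.60, 0.29, 0.59; count ≥ 0.46 → 3.

3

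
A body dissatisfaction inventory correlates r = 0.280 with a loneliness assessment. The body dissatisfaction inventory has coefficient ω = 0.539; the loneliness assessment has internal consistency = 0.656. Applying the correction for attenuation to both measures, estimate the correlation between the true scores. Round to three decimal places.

r_true = r_obs / √(r_xx · r_yy) = 0.280 / √(0.539 × 0.656) = 0.280 / √0.353584 = 0.280 / 0.5946 ≈ 0.471.

0.471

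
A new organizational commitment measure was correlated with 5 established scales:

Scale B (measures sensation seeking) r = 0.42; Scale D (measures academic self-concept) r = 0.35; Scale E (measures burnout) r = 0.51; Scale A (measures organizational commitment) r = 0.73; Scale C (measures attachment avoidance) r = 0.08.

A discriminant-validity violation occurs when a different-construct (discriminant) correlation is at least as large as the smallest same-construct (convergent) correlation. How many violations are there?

Convergent (same construct = organizational commitment): Scale A.
Smallest convergent = 0.73. Discriminant values: 0.42, 0.35, 0.51, 0.08; count ≥ 0.73 → 0.

0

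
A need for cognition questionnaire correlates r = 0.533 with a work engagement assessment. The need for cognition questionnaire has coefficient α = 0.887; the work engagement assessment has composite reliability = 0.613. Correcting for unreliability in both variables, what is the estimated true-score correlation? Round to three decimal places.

r_true = r_obs / √(r_xx · r_yy) = 0.533 / √(0.887 × 0.613) = 0.533 / √0.543731 = 0.533 / 0.7374 ≈ 0.723.

0.723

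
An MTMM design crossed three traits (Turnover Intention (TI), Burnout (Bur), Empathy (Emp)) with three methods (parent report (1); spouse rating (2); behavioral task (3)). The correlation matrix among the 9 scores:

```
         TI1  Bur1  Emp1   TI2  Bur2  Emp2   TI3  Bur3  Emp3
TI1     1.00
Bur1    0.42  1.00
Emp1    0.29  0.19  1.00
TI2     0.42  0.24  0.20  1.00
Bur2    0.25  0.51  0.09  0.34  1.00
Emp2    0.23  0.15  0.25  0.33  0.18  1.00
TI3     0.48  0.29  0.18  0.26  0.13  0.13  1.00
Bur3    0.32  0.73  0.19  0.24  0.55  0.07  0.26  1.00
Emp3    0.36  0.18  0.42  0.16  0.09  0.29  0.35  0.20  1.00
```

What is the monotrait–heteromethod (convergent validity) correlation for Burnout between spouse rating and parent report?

0.51

Same trait (Bur), different methods: r(Bur2, Bur1) = 0.51.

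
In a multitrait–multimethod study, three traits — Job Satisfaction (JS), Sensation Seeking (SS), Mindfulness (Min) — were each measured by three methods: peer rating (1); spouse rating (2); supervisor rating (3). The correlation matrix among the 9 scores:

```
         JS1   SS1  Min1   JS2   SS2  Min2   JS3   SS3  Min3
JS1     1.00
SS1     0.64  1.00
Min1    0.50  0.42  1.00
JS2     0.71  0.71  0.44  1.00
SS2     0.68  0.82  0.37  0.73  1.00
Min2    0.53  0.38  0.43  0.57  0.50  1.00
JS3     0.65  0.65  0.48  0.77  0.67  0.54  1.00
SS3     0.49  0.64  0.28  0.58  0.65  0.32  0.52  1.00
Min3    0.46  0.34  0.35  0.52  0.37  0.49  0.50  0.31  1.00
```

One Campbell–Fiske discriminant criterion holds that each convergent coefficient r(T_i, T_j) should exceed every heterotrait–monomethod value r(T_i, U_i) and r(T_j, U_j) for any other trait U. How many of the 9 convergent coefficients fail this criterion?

Convergent coefficients and their comparison sets:
JS (methods 1·2): 0.71 vs {0.64, 0.73, 0.50, 0.57} → fail.
JS (methods 1·3): 0.65 vs {0.64, 0.52, 0.50, 0.50} → pass.
JS (methods 2·3): 0.77 vs {0.73, 0.52, 0.57, 0.50} → pass.
SS (methods 1·2): 0.82 vs {0.64, 0.73, 0.42, 0.50} → pass.
SS (methods 1·3): 0.64 vs {0.64, 0.52, 0.42, 0.31} → fail.
SS (methods 2·3): 0.65 vs {0.73, 0.52, 0.50, 0.31} → fail.
Min (methods 1·2): 0.43 vs {0.50, 0.57, 0.42, 0.50} → fail.
Min (methods 1·3): 0.35 vs {0.50, 0.50, 0.42, 0.31} → fail.
Min (methods 2·3): 0.49 vs {0.57, 0.50, 0.50, 0.31} → fail.
6 of 9 fail.

6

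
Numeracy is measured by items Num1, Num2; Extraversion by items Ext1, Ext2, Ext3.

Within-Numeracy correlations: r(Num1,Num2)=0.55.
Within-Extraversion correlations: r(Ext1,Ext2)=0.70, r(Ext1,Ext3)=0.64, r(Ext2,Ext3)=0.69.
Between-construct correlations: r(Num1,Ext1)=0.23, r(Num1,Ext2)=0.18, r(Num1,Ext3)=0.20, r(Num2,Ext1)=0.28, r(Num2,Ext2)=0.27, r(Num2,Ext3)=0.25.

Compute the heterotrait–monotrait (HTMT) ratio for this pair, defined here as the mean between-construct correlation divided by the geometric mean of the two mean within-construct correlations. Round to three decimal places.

Mean between = 1.41/6 = 0.2350.
Mean within-Num = 0.55/1 = 0.5500; mean within-Ext = 2.03/3 = 0.6767.
Geometric mean = √(0.5500 × 0.6767) = 0.6101.
HTMT = 0.2350 / 0.6101 = 0.385.

0.385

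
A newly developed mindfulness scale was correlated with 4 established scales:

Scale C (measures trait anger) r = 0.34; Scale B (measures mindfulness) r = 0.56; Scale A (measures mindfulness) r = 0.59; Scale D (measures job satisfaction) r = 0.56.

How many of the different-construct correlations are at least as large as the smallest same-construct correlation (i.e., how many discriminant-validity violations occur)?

Convergent (same construct = mindfulness): Scale B, Scale A.
Smallest convergent = 0.56. Discriminant values: 0.34, 0.56; count ≥ 0.56 → 1.

1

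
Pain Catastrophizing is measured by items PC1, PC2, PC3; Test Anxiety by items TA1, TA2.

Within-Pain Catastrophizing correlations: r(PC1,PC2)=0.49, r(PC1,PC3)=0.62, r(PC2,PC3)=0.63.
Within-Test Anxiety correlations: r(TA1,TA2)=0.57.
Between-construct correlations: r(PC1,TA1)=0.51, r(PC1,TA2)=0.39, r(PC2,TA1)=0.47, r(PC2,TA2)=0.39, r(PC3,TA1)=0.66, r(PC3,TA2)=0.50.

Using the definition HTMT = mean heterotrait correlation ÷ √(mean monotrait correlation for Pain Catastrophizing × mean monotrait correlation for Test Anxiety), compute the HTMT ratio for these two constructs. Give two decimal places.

Mean heterotrait r = 2.92/6 = 0.4867.
Mean within-PC = 1.74/3 = 0.5800; mean within-TA = 0.57/1 = 0.5700.
Geometric mean = √(0.5800 × 0.5700) = 0.5750.
HTMT = 0.4867 / 0.5750 = 0.85.

0.85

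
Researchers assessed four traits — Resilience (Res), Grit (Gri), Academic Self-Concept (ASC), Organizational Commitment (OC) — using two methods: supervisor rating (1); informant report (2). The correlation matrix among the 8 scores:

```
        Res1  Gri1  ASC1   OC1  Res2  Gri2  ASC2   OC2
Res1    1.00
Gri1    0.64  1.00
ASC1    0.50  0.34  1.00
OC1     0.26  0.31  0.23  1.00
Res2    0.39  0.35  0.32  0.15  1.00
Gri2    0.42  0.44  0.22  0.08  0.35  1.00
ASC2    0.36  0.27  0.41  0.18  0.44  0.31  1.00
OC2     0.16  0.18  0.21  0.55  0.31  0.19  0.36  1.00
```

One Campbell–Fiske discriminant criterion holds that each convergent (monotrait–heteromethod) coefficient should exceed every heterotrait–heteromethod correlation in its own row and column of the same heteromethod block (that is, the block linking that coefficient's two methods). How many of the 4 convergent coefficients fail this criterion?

Convergent coefficients and their comparison sets:
Res (methods 1·2): 0.39 vs {0.42, 0.35, 0.36, 0.32, 0.16, 0.15} → fail.
Gri (methods 1·2): 0.44 vs {0.35, 0.42, 0.27, 0.22, 0.18, 0.08} → pass.
ASC (methods 1·2): 0.41 vs {0.32, 0.36, 0.22, 0.27, 0.21, 0.18} → pass.
OC (methods 1·2): 0.55 vs {0.15, 0.16, 0.08, 0.18, 0.18, 0.21} → pass.
1 of 4 fail.

1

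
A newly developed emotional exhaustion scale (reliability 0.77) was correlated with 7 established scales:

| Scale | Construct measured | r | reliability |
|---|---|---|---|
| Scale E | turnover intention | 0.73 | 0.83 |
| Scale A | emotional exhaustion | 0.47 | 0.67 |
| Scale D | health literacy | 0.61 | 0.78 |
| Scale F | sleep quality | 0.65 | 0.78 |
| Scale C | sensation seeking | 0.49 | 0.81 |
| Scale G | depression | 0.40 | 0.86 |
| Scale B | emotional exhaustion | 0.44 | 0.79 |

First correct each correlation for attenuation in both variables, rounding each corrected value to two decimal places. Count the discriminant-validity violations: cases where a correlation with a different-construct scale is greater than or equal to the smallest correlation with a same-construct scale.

Disattenuated r (r / √(r_scale · r_new)):
  Scale E (disc): 0.73 / √(0.83·0.77) = 0.91
  Scale A (conv): 0.47 / √(0.67·0.77) = 0.65
  Scale D (disc): 0.61 / √(0.78·0.77) = 0.79
  Scale F (disc): 0.65 / √(0.78·0.77) = 0.84
  Scale C (disc): 0.49 / √(0.81·0.77) = 0.62
  Scale G (disc): 0.40 / √(0.86·0.77) = 0.49
  Scale B (conv): 0.44 / √(0.79·0.77) = 0.56
Smallest convergent = 0.56. Discriminant values: 0.91, 0.79, 0.84, 0.62, 0.49; count ≥ 0.56 → 4.

4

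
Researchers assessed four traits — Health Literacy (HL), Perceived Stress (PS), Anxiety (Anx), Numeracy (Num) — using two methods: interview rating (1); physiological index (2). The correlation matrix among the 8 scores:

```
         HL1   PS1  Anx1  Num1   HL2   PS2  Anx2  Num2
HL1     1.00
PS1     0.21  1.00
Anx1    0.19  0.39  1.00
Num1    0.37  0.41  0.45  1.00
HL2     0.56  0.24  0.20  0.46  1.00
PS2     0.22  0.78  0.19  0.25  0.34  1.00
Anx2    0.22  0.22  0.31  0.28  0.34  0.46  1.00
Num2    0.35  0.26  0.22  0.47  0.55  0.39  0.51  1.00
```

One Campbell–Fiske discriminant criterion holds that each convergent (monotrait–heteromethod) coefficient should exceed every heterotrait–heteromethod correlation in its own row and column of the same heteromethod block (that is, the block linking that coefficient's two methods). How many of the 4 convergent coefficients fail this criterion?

Each convergent coefficient versus the relevant comparison correlations:
HL (methods 1·2): 0.56 vs {0.22, 0.24, 0.22, 0.20, 0.35, 0.46} → pass.
PS (methods 1·2): 0.78 vs {0.24, 0.22, 0.22, 0.19, 0.26, 0.25} → pass.
Anx (methods 1·2): 0.31 vs {0.20, 0.22, 0.19, 0.22, 0.22, 0.28} → pass.
Num (methods 1·2): 0.47 vs {0.46, 0.35, 0.25, 0.26, 0.28, 0.22} → pass.
0 of 4 fail.

0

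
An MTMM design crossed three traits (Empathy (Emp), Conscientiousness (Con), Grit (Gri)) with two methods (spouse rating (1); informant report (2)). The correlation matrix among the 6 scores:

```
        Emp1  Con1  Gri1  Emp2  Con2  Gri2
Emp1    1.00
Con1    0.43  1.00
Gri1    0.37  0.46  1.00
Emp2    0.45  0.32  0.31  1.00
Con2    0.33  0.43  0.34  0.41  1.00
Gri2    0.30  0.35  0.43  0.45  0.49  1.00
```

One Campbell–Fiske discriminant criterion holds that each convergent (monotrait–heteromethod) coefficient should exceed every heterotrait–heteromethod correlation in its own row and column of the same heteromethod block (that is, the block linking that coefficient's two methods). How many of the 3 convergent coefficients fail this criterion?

0

Checking each validity diagonal entry against its comparison values:
Emp (methods 1·2): 0.45 vs {0.33, 0.32, 0.30, 0.31} → pass.
Con (methods 1·2): 0.43 vs {0.32, 0.33, 0.35, 0.34} → pass.
Gri (methods 1·2): 0.43 vs {0.31, 0.30, 0.34, 0.35} → pass.
0 of 3 fail.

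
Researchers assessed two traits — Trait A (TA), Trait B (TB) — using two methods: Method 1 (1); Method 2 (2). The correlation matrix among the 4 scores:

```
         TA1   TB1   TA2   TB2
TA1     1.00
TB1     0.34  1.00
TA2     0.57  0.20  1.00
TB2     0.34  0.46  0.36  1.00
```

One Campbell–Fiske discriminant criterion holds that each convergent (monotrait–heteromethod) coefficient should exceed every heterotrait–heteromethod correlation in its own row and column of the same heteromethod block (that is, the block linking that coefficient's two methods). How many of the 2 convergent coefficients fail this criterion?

0

Convergent coefficients and their comparison sets:
TA (methods 1·2): 0.57 vs {0.34, 0.20} → pass.
TB (methods 1·2): 0.46 vs {0.20, 0.34} → pass.
0 of 2 fail.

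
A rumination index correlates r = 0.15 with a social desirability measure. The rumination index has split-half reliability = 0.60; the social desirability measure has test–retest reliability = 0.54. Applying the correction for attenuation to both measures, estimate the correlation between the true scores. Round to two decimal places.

0.26

r_true = r_obs / √(r_xx · r_yy) = 0.15 / √(0.60 × 0.54) = 0.15 / √0.3240 = 0.15 / 0.5692 ≈ 0.26.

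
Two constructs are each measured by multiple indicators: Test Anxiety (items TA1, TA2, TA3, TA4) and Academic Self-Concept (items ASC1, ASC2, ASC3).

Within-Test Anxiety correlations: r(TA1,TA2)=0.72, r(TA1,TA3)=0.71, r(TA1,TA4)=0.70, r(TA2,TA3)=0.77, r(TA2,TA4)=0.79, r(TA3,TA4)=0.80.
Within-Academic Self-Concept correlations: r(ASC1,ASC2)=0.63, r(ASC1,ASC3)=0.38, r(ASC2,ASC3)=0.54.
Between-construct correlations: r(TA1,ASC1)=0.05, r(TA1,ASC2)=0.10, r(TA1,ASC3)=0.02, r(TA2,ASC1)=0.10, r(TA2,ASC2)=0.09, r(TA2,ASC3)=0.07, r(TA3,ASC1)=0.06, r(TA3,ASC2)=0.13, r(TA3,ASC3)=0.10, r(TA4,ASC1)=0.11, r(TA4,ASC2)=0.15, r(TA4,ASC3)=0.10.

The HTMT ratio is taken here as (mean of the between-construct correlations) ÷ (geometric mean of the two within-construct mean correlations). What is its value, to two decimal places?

0.14

Mean between = 1.08/12 = 0.0900.
Mean within-TA = 4.49/6 = 0.7483; mean within-ASC = 1.55/3 = 0.5167.
Geometric mean = √(0.7483 × 0.5167) = 0.6218.
HTMT = 0.0900 / 0.6218 = 0.14.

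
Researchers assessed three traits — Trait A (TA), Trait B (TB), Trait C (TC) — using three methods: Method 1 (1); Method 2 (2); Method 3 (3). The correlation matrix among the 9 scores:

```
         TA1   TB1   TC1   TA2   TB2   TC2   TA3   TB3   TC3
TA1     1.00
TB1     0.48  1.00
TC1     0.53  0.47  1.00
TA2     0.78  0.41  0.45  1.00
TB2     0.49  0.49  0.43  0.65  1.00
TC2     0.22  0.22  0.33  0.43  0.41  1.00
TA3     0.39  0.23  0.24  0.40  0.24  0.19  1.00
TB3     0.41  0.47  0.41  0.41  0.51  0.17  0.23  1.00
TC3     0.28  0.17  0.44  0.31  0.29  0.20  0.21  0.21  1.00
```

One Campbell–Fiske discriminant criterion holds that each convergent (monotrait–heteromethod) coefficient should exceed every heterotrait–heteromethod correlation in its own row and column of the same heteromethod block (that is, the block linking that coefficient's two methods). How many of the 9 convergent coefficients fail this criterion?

Convergent coefficients and their comparison sets:
TA (methods 1·2): 0.78 vs {0.49, 0.41, 0.22, 0.45} → pass.
TA (methods 1·3): 0.39 vs {0.41, 0.23, 0.28, 0.24} → fail.
TA (methods 2·3): 0.40 vs {0.41, 0.24, 0.31, 0.19} → fail.
TB (methods 1·2): 0.49 vs {0.41, 0.49, 0.22, 0.43} → fail.
TB (methods 1·3): 0.47 vs {0.23, 0.41, 0.17, 0.41} → pass.
TB (methods 2·3): 0.51 vs {0.24, 0.41, 0.29, 0.17} → pass.
TC (methods 1·2): 0.33 vs {0.45, 0.22, 0.43, 0.22} → fail.
TC (methods 1·3): 0.44 vs {0.24, 0.28, 0.41, 0.17} → pass.
TC (methods 2·3): 0.20 vs {0.19, 0.31, 0.17, 0.29} → fail.
5 of 9 fail.

5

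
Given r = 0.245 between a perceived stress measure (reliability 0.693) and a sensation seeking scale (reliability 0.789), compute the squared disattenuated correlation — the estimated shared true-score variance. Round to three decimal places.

0.110

Disattenuated r = 0.245 / √(0.693 × 0.789) = 0.245 / 0.7394 = 0.3313.
Shared true-score variance = 0.3313² = 0.1098 ≈ 0.110.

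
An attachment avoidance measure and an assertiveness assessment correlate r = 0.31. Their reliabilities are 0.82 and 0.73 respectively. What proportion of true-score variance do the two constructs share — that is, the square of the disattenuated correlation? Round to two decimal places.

0.16

Disattenuated r = 0.31 / √(0.82 × 0.73) = 0.31 / 0.7737 = 0.4007.
Shared true-score variance = 0.4007² = 0.1606 ≈ 0.16.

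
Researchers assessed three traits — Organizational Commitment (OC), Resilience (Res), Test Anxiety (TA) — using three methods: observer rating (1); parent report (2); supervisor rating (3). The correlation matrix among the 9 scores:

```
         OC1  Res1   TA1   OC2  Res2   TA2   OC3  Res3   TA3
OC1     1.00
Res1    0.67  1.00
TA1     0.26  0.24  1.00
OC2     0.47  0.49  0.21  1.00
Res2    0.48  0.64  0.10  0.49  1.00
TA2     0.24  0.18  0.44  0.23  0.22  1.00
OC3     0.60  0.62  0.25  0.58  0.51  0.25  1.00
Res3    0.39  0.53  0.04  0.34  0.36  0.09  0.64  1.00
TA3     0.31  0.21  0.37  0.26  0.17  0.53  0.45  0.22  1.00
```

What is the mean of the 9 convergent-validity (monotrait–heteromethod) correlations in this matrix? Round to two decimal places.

0.50

Convergent values: 0.47, 0.60, 0.58, 0.64, 0.53, 0.36, 0.44, 0.37, 0.53; mean = 4.52/9 = 0.50.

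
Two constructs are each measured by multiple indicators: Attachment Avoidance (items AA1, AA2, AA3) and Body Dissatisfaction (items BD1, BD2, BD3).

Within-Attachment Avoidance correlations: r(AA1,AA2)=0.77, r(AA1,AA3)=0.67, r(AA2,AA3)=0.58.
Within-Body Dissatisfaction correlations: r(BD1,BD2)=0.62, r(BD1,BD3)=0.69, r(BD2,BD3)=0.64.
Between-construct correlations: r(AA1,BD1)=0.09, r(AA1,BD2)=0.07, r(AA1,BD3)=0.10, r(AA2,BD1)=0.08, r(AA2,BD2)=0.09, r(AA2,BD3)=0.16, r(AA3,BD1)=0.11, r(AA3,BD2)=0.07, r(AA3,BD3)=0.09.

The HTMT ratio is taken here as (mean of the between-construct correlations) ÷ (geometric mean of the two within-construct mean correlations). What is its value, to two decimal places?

Between-construct mean = 0.86/9 = 0.0956.
Mean within-AA = 2.02/3 = 0.6733; mean within-BD = 1.95/3 = 0.6500.
Geometric mean = √(0.6733 × 0.6500) = 0.6615.
HTMT = 0.0956 / 0.6615 = 0.14.

0.14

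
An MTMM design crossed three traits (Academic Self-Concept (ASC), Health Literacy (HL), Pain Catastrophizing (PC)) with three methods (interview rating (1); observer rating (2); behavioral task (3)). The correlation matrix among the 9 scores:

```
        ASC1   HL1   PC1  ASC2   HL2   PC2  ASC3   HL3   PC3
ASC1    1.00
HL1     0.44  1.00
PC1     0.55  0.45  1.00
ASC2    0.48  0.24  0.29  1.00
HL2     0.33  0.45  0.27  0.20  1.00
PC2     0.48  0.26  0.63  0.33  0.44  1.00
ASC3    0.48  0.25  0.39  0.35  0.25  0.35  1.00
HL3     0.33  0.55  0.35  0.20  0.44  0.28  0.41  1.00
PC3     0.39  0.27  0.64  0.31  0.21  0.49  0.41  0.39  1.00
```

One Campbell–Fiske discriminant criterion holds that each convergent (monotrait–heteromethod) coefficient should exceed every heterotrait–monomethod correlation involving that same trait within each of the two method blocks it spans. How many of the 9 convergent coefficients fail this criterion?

5

Each convergent coefficient versus the relevant comparison correlations:
ASC (methods 1·2): 0.48 vs {0.44, 0.20, 0.55, 0.33} → fail.
ASC (methods 1·3): 0.48 vs {0.44, 0.41, 0.55, 0.41} → fail.
ASC (methods 2·3): 0.35 vs {0.20, 0.41, 0.33, 0.41} → fail.
HL (methods 1·2): 0.45 vs {0.44, 0.20, 0.45, 0.44} → fail.
HL (methods 1·3): 0.55 vs {0.44, 0.41, 0.45, 0.39} → pass.
HL (methods 2·3): 0.44 vs {0.20, 0.41, 0.44, 0.39} → fail.
PC (methods 1·2): 0.63 vs {0.55, 0.33, 0.45, 0.44} → pass.
PC (methods 1·3): 0.64 vs {0.55, 0.41, 0.45, 0.39} → pass.
PC (methods 2·3): 0.49 vs {0.33, 0.41, 0.44, 0.39} → pass.
5 of 9 fail.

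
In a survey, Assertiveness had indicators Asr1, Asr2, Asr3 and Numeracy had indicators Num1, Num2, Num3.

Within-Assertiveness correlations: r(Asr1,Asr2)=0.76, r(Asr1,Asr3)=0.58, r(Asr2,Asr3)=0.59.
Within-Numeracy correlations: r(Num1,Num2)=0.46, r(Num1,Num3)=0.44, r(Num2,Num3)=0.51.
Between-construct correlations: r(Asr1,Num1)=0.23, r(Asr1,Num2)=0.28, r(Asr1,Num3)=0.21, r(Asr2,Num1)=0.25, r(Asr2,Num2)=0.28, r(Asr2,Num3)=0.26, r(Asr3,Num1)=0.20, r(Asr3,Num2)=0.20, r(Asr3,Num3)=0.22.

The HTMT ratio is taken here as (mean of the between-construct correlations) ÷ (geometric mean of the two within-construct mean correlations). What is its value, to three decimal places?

Mean between = 2.13/9 = 0.2367.
Mean within-Asr = 1.93/3 = 0.6433; mean within-Num = 1.41/3 = 0.4700.
Geometric mean = √(0.6433 × 0.4700) = 0.5499.
HTMT = 0.2367 / 0.5499 = 0.430.

0.430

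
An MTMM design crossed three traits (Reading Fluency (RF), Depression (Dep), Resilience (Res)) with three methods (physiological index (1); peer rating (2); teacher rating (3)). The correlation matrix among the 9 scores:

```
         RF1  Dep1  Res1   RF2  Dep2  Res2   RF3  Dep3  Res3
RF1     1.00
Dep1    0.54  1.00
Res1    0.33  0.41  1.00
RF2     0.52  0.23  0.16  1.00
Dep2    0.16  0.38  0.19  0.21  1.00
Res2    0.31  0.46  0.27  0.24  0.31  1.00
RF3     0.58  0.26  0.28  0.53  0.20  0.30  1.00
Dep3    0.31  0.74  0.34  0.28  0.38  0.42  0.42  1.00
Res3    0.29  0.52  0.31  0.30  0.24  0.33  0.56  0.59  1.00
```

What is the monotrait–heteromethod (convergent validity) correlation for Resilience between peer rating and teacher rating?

0.33

Same trait (Res), different methods: r(Res2, Res3) = 0.33.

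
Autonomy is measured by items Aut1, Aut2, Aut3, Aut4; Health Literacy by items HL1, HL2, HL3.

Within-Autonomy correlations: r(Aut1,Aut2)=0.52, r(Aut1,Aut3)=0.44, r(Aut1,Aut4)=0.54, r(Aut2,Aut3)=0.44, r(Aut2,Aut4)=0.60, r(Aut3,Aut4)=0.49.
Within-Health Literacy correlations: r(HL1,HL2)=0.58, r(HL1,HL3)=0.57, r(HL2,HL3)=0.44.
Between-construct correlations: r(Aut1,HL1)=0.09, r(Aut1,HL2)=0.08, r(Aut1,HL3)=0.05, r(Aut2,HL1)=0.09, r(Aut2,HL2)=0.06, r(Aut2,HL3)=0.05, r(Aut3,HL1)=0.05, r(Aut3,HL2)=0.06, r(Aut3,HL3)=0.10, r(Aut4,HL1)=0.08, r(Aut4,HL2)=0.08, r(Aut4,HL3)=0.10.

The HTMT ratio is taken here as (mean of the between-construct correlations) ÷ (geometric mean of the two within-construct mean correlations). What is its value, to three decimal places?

Between-construct mean = 0.89/12 = 0.0742.
Mean within-Aut = 3.03/6 = 0.5050; mean within-HL = 1.59/3 = 0.5300.
Geometric mean = √(0.5050 × 0.5300) = 0.5173.
HTMT = 0.0742 / 0.5173 = 0.143.

0.143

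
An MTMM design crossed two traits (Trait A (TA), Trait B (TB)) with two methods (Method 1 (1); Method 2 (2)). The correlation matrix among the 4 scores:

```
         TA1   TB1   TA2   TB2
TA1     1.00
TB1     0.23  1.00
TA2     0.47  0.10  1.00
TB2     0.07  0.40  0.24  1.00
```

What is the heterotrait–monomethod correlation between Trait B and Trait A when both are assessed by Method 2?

Different traits, same method: r(TB2, TA2) = 0.24.

0.24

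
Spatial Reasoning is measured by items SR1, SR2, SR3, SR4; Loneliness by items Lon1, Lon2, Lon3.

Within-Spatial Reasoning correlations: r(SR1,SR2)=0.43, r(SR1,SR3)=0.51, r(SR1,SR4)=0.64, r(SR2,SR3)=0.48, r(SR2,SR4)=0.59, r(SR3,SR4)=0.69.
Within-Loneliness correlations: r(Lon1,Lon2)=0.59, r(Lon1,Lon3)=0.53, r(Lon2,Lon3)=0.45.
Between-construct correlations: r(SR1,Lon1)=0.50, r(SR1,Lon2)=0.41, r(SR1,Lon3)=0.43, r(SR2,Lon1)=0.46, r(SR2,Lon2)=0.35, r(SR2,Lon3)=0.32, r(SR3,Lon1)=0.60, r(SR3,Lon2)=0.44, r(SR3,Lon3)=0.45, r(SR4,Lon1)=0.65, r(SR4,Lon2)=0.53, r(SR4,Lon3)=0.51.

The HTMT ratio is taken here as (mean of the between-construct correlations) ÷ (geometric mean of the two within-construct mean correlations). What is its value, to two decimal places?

Between-construct mean = 5.65/12 = 0.4708.
Mean within-SR = 3.34/6 = 0.5567; mean within-Lon = 1.57/3 = 0.5233.
Geometric mean = √(0.5567 × 0.5233) = 0.5397.
HTMT = 0.4708 / 0.5397 = 0.87.

0.87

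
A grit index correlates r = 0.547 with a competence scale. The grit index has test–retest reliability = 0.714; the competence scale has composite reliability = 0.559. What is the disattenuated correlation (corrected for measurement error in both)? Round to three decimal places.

r_true = r_obs / √(r_xx · r_yy) = 0.547 / √(0.714 × 0.559) = 0.547 / √0.399126 = 0.547 / 0.6318 ≈ 0.866.

0.866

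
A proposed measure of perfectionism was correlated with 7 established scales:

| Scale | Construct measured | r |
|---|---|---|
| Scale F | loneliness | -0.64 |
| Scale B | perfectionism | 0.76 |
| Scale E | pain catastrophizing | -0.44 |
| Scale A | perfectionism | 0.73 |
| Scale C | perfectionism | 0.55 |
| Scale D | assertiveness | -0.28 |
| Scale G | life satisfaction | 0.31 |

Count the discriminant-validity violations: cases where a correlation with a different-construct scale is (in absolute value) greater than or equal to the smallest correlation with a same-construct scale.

Convergent (same construct = perfectionism): Scale B, Scale A, Scale C.
Smallest convergent = 0.55. Discriminant |r|: 0.64, 0.44, 0.28, 0.31; count ≥ 0.55 → 1.

1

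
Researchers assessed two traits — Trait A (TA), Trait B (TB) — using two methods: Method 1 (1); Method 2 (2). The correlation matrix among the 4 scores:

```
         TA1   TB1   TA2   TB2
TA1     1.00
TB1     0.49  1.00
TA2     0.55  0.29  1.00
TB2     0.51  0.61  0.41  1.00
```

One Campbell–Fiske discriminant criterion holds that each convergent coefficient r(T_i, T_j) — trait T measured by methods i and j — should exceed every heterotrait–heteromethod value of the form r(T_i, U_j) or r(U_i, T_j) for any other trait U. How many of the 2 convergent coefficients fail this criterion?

0

Each convergent coefficient versus the relevant comparison correlations:
TA (methods 1·2): 0.55 vs {0.51, 0.29} → pass.
TB (methods 1·2): 0.61 vs {0.29, 0.51} → pass.
0 of 2 fail.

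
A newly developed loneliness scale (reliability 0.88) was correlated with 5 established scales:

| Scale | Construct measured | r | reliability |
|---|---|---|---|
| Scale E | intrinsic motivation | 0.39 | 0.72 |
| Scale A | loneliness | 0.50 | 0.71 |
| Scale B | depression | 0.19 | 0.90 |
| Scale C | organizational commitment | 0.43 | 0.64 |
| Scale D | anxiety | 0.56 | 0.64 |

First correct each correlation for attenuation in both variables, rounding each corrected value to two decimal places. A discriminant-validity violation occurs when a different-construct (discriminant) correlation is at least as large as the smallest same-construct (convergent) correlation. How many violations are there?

Disattenuated r (r / √(r_scale · r_new)):
  Scale E (disc): 0.39 / √(0.72·0.88) = 0.49
  Scale A (conv): 0.50 / √(0.71·0.88) = 0.63
  Scale B (disc): 0.19 / √(0.90·0.88) = 0.21
  Scale C (disc): 0.43 / √(0.64·0.88) = 0.57
  Scale D (disc): 0.56 / √(0.64·0.88) = 0.75
Smallest convergent = 0.63. Discriminant values: 0.49, 0.21, 0.57, 0.75; count ≥ 0.63 → 1.

1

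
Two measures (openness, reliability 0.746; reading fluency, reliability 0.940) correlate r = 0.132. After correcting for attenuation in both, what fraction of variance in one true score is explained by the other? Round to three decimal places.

Disattenuated r = 0.132 / √(0.746 × 0.940) = 0.132 / 0.8374 = 0.1576.
Shared true-score variance = 0.1576² = 0.0248 ≈ 0.025.

0.025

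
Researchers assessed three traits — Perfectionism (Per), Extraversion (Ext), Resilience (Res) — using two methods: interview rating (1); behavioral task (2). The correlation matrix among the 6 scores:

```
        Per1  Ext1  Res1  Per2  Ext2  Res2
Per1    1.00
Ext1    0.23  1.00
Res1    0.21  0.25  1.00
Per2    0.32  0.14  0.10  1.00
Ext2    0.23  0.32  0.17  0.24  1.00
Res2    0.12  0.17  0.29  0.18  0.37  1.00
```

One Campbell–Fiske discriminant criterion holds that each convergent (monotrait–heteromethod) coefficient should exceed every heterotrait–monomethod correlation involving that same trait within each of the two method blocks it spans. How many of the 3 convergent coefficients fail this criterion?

Convergent coefficients and their comparison sets:
Per (methods 1·2): 0.32 vs {0.23, 0.24, 0.21, 0.18} → pass.
Ext (methods 1·2): 0.32 vs {0.23, 0.24, 0.25, 0.37} → fail.
Res (methods 1·2): 0.29 vs {0.21, 0.18, 0.25, 0.37} → fail.
2 of 3 fail.

2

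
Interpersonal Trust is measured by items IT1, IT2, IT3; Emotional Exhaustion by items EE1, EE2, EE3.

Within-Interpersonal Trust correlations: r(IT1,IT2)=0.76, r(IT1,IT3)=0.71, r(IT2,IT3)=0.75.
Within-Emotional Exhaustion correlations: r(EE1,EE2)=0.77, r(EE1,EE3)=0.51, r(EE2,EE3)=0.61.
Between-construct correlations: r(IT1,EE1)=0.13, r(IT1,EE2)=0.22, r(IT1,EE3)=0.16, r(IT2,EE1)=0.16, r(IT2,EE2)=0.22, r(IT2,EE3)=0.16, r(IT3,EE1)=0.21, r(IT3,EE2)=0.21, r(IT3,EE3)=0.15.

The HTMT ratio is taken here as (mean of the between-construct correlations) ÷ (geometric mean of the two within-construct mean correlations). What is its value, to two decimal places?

0.26

Mean heterotrait r = 1.62/9 = 0.1800.
Mean within-IT = 2.22/3 = 0.7400; mean within-EE = 1.89/3 = 0.6300.
Geometric mean = √(0.7400 × 0.6300) = 0.6828.
HTMT = 0.1800 / 0.6828 = 0.26.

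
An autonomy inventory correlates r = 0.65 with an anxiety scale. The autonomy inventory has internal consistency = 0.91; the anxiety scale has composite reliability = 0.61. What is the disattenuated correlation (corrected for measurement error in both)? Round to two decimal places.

r_true = r_obs / √(r_xx · r_yy) = 0.65 / √(0.91 × 0.61) = 0.65 / √0.5551 = 0.65 / 0.7451 ≈ 0.87.

0.87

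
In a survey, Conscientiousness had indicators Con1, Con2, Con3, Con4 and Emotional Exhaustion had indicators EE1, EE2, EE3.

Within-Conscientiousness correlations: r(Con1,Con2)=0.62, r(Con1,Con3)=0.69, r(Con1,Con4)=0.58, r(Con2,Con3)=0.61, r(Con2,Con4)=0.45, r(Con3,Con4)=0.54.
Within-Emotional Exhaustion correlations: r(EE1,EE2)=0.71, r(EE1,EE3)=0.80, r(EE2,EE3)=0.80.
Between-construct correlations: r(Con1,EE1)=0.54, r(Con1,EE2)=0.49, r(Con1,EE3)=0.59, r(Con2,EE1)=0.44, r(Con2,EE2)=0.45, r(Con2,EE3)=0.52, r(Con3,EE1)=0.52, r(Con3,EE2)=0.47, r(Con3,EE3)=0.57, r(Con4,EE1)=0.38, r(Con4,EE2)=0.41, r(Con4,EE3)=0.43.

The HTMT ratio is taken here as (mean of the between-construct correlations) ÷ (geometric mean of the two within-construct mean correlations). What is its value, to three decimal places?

0.723

Between-construct mean = 5.81/12 = 0.4842.
Mean within-Con = 3.49/6 = 0.5817; mean within-EE = 2.31/3 = 0.7700.
Geometric mean = √(0.5817 × 0.7700) = 0.6693.
HTMT = 0.4842 / 0.6693 = 0.723.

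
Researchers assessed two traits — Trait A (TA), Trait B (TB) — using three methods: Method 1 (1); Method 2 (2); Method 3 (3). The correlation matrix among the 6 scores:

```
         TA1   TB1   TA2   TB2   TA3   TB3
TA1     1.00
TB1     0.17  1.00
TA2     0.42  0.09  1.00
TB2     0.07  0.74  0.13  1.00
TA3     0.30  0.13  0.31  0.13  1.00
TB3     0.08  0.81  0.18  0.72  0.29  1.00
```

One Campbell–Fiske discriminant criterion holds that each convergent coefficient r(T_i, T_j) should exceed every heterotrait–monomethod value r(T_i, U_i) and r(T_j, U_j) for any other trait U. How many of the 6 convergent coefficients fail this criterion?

0

Each convergent coefficient versus the relevant comparison correlations:
TA (methods 1·2): 0.42 vs {0.17, 0.13} → pass.
TA (methods 1·3): 0.30 vs {0.17, 0.29} → pass.
TA (methods 2·3): 0.31 vs {0.13, 0.29} → pass.
TB (methods 1·2): 0.74 vs {0.17, 0.13} → pass.
TB (methods 1·3): 0.81 vs {0.17, 0.29} → pass.
TB (methods 2·3): 0.72 vs {0.13, 0.29} → pass.
0 of 6 fail.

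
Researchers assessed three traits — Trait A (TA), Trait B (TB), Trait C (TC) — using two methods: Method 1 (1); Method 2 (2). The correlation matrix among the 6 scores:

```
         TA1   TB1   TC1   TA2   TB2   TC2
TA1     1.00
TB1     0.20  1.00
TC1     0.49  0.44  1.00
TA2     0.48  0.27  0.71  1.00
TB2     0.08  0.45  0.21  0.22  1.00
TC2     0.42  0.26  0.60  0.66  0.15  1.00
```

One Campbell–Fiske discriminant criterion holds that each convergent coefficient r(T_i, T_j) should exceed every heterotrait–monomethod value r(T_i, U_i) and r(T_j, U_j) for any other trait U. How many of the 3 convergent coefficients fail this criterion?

2

Checking each validity diagonal entry against its comparison values:
TA (methods 1·2): 0.48 vs {0.20, 0.22, 0.49, 0.66} → fail.
TB (methods 1·2): 0.45 vs {0.20, 0.22, 0.44, 0.15} → pass.
TC (methods 1·2): 0.60 vs {0.49, 0.66, 0.44, 0.15} → fail.
2 of 3 fail.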